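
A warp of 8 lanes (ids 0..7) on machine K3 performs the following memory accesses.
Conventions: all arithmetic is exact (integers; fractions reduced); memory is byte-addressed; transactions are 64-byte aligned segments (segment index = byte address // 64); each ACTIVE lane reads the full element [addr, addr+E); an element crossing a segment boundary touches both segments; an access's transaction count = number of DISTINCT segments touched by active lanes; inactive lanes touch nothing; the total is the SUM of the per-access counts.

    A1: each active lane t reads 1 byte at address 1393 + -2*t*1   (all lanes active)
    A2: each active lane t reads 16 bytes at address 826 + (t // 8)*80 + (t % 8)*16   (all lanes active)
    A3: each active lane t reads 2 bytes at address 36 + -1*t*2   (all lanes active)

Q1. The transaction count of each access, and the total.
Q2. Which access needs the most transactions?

A1: 1 transaction
A2: 3 transactions
A3: 1 transaction

Answer: 1,3,1; total 5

Answer: A2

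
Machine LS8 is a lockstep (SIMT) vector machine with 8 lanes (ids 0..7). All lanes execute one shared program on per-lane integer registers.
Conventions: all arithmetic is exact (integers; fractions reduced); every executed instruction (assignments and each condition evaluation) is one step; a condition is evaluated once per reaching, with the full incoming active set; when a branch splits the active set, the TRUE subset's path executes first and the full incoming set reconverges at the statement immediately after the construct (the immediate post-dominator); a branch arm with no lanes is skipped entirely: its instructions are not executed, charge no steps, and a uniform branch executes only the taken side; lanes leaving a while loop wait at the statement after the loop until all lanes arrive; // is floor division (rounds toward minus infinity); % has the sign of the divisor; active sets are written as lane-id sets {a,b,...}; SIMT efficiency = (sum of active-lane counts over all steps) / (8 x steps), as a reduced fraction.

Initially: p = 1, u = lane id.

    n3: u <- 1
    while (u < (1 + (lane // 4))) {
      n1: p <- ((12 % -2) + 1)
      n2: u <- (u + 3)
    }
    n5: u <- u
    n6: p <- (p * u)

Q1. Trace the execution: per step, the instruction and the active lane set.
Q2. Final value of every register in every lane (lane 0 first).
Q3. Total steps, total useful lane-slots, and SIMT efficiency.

step 0: u <- 1                       {0,1,2,3,4,5,6,7}
step 1: eval (u < (1 + (lane // 4))) {0,1,2,3,4,5,6,7}
step 2: p <- ((12 % -2) + 1)         {4,5,6,7}
step 3: u <- (u + 3)                 {4,5,6,7}
step 4: eval (u < (1 + (lane // 4))) {4,5,6,7}
step 5: u <- u                       {0,1,2,3,4,5,6,7}
step 6: p <- (p * u)                 {0,1,2,3,4,5,6,7}

Answer: 7 steps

p: 1,1,1,1,4,4,4,4
u: 1,1,1,1,4,4,4,4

steps = 7; useful = 44; efficiency = 44/56 = 11/14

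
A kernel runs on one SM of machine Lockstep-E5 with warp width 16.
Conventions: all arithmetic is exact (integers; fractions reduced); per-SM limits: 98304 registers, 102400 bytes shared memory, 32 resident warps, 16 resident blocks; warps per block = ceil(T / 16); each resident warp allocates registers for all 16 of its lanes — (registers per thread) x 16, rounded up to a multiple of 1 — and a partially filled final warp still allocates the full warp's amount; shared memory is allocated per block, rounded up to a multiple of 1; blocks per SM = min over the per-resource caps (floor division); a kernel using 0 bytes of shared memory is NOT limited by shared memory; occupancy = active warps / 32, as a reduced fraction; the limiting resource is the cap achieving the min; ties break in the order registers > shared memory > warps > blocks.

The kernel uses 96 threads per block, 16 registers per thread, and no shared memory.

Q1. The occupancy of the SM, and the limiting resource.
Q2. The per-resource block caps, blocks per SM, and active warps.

Answer: occupancy 15/16, limited by warps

registers: 64 blocks
shared memory: no limit (kernel uses none)
warps: 5 blocks
blocks: 16 blocks

Answer: 5 blocks, 30 active warps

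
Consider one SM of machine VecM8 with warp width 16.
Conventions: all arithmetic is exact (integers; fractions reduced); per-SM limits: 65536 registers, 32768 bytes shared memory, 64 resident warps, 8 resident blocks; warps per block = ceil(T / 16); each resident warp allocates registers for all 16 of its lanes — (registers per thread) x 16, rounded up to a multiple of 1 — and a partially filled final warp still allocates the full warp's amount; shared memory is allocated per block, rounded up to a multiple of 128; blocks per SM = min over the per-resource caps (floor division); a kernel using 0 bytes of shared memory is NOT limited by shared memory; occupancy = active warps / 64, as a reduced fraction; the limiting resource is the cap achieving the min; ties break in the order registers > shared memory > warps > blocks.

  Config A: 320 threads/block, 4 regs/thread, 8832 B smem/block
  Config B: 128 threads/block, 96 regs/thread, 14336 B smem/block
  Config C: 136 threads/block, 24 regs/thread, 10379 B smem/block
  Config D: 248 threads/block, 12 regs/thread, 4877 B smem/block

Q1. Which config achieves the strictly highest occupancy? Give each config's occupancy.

occupancies: A 15/16, B 1/4, C 27/64, D 1

Answer: D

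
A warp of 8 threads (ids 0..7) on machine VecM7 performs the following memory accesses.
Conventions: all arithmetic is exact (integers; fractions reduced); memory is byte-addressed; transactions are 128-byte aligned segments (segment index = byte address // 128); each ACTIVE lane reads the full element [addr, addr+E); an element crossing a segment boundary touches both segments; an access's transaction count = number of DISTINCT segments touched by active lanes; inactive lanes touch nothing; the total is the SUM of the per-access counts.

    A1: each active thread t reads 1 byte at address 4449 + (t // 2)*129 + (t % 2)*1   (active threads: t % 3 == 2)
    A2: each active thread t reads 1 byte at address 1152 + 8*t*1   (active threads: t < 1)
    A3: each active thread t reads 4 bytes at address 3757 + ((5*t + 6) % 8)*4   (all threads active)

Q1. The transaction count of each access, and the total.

A1: 2 transactions
A2: 1 transaction
A3: 1 transaction

Answer: 2,1,1; total 4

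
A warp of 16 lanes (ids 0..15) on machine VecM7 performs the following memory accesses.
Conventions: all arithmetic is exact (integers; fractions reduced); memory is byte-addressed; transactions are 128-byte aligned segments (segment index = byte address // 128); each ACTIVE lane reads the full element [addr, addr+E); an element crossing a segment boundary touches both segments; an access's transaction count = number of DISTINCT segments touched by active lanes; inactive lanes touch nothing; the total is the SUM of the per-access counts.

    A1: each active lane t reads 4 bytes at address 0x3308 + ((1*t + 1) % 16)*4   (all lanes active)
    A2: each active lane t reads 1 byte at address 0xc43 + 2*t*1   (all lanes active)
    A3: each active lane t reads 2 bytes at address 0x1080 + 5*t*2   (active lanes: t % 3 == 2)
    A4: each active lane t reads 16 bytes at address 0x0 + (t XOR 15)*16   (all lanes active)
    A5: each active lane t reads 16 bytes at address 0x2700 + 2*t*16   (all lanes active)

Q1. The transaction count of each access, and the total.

A1: 1 transaction
A2: 1 transaction
A3: 2 transactions
A4: 2 transactions
A5: 4 transactions

Answer: 1,1,2,2,4; total 10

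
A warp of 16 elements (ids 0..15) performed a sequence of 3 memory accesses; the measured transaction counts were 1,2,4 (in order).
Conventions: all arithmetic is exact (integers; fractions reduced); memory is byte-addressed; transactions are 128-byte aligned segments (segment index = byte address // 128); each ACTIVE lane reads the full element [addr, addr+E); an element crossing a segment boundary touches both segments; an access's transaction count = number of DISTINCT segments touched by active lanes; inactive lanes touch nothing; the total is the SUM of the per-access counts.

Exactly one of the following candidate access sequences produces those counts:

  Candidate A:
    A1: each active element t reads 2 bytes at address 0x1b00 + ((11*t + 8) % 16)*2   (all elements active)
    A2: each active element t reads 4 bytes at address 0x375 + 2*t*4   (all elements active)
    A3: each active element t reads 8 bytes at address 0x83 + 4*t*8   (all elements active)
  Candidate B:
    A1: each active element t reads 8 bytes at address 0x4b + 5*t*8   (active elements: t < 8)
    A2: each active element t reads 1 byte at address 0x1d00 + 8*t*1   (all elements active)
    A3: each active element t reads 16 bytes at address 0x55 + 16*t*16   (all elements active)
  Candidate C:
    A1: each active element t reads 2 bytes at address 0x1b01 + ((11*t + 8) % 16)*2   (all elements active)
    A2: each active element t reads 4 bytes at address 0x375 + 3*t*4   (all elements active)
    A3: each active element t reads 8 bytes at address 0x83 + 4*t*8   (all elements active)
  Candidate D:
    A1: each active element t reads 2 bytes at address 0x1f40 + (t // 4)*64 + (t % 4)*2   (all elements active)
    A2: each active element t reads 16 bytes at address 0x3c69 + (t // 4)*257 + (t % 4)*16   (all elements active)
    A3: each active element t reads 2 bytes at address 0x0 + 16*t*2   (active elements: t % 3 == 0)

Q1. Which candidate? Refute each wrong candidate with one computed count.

B: A1 gives 3 transactions, not 1
C: A2 gives 3 transactions, not 2
D: A1 gives 3 transactions, not 1
A: all counts match (1,2,4)

Answer: A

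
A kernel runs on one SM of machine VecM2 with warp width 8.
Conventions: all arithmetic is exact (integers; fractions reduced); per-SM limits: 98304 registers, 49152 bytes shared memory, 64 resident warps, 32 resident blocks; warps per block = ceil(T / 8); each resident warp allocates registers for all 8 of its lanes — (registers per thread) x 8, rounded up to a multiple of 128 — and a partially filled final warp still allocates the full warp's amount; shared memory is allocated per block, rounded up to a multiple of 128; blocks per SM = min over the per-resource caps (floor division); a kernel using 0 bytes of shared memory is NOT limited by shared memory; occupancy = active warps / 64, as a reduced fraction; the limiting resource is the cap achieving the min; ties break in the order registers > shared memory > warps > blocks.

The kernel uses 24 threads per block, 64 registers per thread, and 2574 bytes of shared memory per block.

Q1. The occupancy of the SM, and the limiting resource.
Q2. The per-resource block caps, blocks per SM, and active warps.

Answer: occupancy 27/32, limited by shared memory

registers: 64 blocks
shared memory: 18 blocks
warps: 21 blocks
blocks: 32 blocks

Answer: 18 blocks, 54 active warps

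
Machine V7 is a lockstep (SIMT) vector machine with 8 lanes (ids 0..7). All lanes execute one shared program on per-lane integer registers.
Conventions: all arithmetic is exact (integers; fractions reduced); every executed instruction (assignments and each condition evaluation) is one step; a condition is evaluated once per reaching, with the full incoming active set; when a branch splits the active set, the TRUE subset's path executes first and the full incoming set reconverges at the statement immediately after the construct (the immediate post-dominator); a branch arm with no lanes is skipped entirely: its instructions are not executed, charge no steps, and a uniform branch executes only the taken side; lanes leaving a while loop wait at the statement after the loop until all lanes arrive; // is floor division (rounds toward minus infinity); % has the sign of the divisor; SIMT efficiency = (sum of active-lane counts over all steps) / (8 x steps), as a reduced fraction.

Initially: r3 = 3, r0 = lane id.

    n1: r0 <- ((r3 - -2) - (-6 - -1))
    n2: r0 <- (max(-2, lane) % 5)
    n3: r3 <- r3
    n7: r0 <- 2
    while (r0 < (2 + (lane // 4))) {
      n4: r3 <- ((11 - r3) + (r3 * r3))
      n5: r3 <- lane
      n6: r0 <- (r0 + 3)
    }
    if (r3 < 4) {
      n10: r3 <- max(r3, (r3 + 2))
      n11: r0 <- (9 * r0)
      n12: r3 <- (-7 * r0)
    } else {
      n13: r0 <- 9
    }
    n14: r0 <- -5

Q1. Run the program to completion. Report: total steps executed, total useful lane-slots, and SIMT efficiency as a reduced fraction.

Answer: 15 steps, 88 useful, 11/15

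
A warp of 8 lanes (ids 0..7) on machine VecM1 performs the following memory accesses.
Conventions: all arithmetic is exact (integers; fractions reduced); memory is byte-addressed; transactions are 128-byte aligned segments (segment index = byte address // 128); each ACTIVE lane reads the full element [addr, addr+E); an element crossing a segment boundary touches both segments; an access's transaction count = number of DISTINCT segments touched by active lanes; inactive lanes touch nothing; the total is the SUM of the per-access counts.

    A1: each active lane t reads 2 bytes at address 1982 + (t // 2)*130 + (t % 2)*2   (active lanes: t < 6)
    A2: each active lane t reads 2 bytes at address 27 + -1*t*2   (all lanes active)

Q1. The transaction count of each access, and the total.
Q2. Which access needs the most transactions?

A1: 3 transactions
A2: 1 transaction

Answer: 3,1; total 4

Answer: A1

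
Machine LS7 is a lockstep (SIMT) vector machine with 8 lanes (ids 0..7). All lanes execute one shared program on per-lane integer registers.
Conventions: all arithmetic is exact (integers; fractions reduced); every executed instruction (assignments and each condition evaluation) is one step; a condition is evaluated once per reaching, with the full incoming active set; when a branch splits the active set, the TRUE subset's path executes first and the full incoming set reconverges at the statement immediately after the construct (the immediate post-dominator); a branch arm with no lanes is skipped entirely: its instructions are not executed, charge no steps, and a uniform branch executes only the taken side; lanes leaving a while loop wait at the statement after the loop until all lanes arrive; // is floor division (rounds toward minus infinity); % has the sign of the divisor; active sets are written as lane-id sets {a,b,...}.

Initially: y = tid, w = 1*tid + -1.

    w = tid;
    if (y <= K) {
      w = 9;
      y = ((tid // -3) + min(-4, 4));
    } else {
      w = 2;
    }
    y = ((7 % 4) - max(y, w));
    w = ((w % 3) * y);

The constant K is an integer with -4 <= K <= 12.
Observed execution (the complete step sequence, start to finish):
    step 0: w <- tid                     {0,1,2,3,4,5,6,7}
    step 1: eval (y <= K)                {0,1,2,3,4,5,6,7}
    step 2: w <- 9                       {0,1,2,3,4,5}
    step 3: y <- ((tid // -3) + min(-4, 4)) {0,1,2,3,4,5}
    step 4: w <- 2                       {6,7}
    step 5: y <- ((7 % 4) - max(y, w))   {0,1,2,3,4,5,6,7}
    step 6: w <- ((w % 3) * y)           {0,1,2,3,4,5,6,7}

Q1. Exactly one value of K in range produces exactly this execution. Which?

Answer: K = 5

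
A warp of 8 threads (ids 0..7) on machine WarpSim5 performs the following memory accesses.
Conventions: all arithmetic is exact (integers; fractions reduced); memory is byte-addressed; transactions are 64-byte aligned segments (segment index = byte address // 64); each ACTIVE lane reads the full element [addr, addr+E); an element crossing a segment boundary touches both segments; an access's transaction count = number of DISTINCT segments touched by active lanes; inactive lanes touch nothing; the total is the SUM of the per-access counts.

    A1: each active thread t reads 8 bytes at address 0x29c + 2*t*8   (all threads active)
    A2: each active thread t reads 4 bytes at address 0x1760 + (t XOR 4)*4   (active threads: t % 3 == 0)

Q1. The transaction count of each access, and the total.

A1: 3 transactions
A2: 1 transaction

Answer: 3,1; total 4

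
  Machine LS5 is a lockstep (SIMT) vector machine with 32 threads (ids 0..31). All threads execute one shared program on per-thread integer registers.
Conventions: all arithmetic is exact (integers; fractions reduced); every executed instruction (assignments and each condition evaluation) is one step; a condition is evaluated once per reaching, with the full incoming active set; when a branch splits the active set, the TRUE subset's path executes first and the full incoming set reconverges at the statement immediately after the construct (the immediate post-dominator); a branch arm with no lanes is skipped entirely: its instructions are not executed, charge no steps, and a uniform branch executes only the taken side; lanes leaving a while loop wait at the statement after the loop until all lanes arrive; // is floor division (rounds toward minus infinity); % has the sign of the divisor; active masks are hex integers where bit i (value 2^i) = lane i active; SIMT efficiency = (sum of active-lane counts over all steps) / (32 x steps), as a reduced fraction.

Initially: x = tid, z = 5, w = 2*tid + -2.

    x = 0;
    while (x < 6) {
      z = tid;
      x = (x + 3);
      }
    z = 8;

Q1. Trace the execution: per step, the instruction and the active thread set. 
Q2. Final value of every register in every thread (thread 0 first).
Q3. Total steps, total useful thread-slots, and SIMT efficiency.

step 0: x <- 0                       0xffffffff
step 1: eval (x < 6)                 0xffffffff
step 2: z <- tid                     0xffffffff
step 3: x <- (x + 3)                 0xffffffff
step 4: eval (x < 6)                 0xffffffff
step 5: z <- tid                     0xffffffff
step 6: x <- (x + 3)                 0xffffffff
step 7: eval (x < 6)                 0xffffffff
step 8: z <- 8                       0xffffffff

Answer: 9 steps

x: 6,6,6,6,6,6,6,6,6,6,6,6,6,6,6,6,6,6,6,6,6,6,6,6,6,6,6,6,6,6,6,6
z: 8,8,8,8,8,8,8,8,8,8,8,8,8,8,8,8,8,8,8,8,8,8,8,8,8,8,8,8,8,8,8,8
w: -2,0,2,4,6,8,10,12,14,16,18,20,22,24,26,28,30,32,34,36,38,40,42,44,46,48,50,52,54,56,58,60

steps = 9; useful = 288; efficiency = 288/288 = 1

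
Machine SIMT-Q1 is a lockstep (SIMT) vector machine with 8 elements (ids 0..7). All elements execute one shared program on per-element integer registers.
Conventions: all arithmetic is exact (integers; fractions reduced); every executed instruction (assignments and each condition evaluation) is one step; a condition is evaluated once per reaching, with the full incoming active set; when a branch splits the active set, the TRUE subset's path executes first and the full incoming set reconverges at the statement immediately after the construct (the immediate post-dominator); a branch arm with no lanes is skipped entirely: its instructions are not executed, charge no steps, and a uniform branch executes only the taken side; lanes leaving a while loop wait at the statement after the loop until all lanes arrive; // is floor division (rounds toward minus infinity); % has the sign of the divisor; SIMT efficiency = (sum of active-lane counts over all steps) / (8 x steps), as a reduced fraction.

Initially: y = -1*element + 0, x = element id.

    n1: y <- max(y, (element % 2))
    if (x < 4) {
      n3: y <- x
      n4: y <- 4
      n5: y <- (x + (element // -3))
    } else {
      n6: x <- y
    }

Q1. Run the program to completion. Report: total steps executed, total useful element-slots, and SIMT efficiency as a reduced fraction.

Answer: 6 steps, 32 useful, 2/3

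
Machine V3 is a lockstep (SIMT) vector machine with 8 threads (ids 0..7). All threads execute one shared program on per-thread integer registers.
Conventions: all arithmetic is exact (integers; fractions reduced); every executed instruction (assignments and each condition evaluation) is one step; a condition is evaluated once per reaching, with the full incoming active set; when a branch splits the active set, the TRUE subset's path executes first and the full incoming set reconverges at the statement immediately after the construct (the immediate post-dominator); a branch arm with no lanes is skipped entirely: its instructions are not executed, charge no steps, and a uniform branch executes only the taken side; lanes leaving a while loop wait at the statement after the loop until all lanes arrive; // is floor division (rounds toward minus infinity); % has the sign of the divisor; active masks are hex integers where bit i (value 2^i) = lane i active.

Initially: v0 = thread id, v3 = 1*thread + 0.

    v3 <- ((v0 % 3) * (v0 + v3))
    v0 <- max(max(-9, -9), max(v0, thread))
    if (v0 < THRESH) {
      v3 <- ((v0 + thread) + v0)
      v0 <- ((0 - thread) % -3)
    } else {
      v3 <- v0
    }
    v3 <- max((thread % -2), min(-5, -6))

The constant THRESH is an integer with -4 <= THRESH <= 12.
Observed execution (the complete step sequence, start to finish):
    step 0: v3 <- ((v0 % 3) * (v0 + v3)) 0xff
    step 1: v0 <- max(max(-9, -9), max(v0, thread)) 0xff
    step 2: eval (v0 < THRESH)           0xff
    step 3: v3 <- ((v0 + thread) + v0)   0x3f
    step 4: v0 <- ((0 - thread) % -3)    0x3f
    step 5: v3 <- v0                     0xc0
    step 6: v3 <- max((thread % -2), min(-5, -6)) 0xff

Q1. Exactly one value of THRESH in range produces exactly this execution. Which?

Answer: THRESH = 6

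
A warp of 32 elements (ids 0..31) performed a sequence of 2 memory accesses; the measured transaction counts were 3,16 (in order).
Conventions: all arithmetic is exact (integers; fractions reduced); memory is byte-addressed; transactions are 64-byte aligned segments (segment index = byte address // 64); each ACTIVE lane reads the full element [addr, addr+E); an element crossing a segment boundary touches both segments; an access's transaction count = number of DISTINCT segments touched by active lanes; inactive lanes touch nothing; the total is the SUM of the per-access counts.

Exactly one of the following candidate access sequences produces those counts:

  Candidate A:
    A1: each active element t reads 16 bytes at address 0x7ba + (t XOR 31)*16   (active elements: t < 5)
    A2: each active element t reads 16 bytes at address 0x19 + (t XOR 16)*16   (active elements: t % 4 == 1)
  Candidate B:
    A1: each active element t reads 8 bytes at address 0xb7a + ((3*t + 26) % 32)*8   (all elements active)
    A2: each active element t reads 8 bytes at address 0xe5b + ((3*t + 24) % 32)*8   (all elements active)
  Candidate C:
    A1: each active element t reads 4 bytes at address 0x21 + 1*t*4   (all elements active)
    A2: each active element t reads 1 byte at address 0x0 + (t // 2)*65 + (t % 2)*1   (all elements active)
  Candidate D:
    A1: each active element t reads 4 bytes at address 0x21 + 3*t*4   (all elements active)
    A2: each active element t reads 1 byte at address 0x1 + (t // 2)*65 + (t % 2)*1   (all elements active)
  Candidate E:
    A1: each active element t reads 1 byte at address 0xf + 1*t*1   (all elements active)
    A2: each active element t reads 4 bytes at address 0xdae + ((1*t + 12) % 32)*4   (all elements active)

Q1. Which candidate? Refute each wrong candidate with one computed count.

A: A1 gives 2 transactions, not 3
B: A1 gives 5 transactions, not 3
D: A1 gives 7 transactions, not 3
E: A1 gives 1 transaction, not 3
C: all counts match (3,16)

Answer: C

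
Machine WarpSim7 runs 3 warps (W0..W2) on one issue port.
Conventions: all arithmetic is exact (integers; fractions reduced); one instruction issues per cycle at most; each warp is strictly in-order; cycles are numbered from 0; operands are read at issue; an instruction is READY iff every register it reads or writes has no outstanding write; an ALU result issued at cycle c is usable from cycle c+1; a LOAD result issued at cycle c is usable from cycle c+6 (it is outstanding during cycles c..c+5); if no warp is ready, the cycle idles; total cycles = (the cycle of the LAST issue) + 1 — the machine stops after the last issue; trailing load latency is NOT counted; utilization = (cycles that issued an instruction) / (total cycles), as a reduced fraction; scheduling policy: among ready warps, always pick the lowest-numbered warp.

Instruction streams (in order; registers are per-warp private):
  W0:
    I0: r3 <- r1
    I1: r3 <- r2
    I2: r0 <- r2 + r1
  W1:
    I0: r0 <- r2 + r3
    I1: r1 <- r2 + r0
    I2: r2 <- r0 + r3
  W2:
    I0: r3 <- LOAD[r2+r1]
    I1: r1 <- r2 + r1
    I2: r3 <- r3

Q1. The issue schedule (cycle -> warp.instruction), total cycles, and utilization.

cycle 0: W0.I0
cycle 1: W0.I1
cycle 2: W0.I2
cycle 3: W1.I0
cycle 4: W1.I1
cycle 5: W1.I2
cycle 6: W2.I0
cycle 7: W2.I1
cycle 8: idle
cycle 9: idle
cycle 10: idle
cycle 11: idle
cycle 12: W2.I2

Answer: 13 cycles, utilization 9/13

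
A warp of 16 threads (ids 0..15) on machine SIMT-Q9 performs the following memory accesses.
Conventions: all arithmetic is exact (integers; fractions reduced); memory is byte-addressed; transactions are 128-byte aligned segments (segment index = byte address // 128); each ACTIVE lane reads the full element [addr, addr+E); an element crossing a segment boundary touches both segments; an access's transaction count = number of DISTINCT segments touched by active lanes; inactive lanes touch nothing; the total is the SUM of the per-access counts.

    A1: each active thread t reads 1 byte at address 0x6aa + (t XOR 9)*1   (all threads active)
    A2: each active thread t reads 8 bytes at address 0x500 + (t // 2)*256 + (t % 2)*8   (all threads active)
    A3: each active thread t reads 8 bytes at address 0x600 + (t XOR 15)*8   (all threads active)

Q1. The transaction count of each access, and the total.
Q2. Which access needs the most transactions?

A1: 1 transaction
A2: 8 transactions
A3: 1 transaction

Answer: 1,8,1; total 10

Answer: A2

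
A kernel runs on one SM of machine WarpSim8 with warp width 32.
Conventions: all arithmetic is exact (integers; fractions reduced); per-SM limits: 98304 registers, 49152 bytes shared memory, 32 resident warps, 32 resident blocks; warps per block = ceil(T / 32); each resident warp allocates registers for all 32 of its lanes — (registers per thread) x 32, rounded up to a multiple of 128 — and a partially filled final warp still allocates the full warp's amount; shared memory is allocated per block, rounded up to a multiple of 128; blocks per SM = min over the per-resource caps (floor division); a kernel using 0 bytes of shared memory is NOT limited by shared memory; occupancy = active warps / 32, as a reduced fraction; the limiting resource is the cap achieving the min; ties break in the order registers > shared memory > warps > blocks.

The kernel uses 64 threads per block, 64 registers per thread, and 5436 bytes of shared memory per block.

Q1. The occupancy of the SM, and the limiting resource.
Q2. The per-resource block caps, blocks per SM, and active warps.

Answer: occupancy 1/2, limited by shared memory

registers: 24 blocks
shared memory: 8 blocks
warps: 16 blocks
blocks: 32 blocks

Answer: 8 blocks, 16 active warps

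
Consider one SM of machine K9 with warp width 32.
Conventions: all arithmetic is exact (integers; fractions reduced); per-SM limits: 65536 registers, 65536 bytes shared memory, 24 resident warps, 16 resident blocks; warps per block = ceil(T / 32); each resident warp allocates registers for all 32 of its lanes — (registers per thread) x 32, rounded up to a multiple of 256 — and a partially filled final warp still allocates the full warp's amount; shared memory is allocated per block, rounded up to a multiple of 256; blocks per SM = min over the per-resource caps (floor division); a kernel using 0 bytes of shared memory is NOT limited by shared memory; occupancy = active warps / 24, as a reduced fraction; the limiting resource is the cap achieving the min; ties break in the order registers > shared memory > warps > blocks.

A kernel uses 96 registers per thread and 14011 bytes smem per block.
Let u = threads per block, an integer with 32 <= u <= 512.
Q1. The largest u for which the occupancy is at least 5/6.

Answer: u = 320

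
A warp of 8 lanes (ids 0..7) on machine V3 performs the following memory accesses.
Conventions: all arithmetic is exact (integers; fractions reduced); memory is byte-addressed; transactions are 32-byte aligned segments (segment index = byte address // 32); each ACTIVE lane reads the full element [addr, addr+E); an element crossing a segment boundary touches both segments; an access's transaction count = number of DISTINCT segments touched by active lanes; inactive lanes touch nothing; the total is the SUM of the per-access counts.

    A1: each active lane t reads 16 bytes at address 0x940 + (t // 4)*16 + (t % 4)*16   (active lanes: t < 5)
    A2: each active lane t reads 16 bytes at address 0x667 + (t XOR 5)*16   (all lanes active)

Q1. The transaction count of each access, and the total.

A1: 2 transactions
A2: 5 transactions

Answer: 2,5; total 7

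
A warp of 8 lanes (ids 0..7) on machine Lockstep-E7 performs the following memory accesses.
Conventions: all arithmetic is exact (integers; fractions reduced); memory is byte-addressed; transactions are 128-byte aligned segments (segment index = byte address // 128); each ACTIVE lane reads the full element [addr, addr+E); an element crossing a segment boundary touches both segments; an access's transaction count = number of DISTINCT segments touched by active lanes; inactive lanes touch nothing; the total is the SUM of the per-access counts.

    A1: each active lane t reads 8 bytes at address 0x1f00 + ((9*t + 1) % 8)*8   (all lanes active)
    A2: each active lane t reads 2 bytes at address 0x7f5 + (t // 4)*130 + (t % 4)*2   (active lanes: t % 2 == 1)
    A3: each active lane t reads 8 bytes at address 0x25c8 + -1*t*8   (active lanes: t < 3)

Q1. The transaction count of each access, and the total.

A1: 1 transaction
A2: 2 transactions
A3: 1 transaction

Answer: 1,2,1; total 4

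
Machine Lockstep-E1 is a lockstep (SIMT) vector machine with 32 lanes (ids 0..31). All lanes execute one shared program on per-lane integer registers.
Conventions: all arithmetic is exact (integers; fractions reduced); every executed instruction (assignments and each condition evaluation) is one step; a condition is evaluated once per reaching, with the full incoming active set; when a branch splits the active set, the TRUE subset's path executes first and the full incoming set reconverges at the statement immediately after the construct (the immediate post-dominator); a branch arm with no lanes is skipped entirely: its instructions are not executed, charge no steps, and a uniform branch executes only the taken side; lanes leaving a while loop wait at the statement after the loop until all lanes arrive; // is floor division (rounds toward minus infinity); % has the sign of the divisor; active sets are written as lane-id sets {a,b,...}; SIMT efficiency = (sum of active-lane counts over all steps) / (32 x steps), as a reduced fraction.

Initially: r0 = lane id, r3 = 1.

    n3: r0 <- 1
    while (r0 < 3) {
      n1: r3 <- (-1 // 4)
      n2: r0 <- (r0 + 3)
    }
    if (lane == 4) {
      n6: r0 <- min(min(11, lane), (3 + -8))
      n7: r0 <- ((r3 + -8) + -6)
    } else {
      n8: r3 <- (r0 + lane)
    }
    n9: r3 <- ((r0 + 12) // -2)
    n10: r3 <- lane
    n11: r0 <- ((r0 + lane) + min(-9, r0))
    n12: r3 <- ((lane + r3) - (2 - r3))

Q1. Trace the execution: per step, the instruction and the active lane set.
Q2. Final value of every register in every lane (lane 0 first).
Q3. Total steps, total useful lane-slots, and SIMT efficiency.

step 0: r0 <- 1                      {0,1,2,3,4,5,6,7,8,9,10,11,12,13,14,15,16,17,18,19,20,21,22,23,24,25,26,27,28,29,30,31}
step 1: eval (r0 < 3)                {0,1,2,3,4,5,6,7,8,9,10,11,12,13,14,15,16,17,18,19,20,21,22,23,24,25,26,27,28,29,30,31}
step 2: r3 <- (-1 // 4)              {0,1,2,3,4,5,6,7,8,9,10,11,12,13,14,15,16,17,18,19,20,21,22,23,24,25,26,27,28,29,30,31}
step 3: r0 <- (r0 + 3)               {0,1,2,3,4,5,6,7,8,9,10,11,12,13,14,15,16,17,18,19,20,21,22,23,24,25,26,27,28,29,30,31}
step 4: eval (r0 < 3)                {0,1,2,3,4,5,6,7,8,9,10,11,12,13,14,15,16,17,18,19,20,21,22,23,24,25,26,27,28,29,30,31}
step 5: eval (lane == 4)             {0,1,2,3,4,5,6,7,8,9,10,11,12,13,14,15,16,17,18,19,20,21,22,23,24,25,26,27,28,29,30,31}
step 6: r0 <- min(min(11, lane), (3 + -8)) {4}
step 7: r0 <- ((r3 + -8) + -6)       {4}
step 8: r3 <- (r0 + lane)            {0,1,2,3,5,6,7,8,9,10,11,12,13,14,15,16,17,18,19,20,21,22,23,24,25,26,27,28,29,30,31}
step 9: r3 <- ((r0 + 12) // -2)      {0,1,2,3,4,5,6,7,8,9,10,11,12,13,14,15,16,17,18,19,20,21,22,23,24,25,26,27,28,29,30,31}
step 10: r3 <- lane                   {0,1,2,3,4,5,6,7,8,9,10,11,12,13,14,15,16,17,18,19,20,21,22,23,24,25,26,27,28,29,30,31}
step 11: r0 <- ((r0 + lane) + min(-9, r0)) {0,1,2,3,4,5,6,7,8,9,10,11,12,13,14,15,16,17,18,19,20,21,22,23,24,25,26,27,28,29,30,31}
step 12: r3 <- ((lane + r3) - (2 - r3)) {0,1,2,3,4,5,6,7,8,9,10,11,12,13,14,15,16,17,18,19,20,21,22,23,24,25,26,27,28,29,30,31}

Answer: 13 steps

r0: -5,-4,-3,-2,-26,0,1,2,3,4,5,6,7,8,9,10,11,12,13,14,15,16,17,18,19,20,21,22,23,24,25,26
r3: -2,1,4,7,10,13,16,19,22,25,28,31,34,37,40,43,46,49,52,55,58,61,64,67,70,73,76,79,82,85,88,91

steps = 13; useful = 353; efficiency = 353/416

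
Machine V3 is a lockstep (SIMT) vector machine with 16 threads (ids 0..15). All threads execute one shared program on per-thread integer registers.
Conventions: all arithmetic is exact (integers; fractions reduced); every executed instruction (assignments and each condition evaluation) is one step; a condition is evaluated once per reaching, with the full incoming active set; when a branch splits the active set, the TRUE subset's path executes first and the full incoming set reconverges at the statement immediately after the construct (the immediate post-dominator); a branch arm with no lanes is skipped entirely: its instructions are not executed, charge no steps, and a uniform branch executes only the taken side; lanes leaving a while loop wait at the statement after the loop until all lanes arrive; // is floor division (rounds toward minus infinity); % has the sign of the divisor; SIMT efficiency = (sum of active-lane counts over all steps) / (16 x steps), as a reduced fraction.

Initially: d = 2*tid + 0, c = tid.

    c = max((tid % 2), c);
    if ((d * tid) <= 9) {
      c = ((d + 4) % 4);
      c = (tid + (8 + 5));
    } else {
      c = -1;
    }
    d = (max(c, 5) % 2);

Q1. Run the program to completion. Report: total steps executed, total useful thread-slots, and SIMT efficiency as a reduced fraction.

Answer: 6 steps, 67 useful, 67/96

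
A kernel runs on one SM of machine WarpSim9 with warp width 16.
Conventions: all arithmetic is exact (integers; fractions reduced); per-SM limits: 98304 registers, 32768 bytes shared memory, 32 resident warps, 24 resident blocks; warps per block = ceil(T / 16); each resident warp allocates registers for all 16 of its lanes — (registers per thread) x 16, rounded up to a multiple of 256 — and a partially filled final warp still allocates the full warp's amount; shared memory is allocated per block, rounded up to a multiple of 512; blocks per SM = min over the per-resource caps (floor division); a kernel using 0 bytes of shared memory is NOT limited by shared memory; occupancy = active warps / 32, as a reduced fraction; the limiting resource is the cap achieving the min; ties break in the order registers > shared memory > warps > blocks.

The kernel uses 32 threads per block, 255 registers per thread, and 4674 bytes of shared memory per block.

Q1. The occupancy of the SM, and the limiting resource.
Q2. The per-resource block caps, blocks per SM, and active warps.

Answer: occupancy 3/8, limited by shared memory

registers: 12 blocks
shared memory: 6 blocks
warps: 16 blocks
blocks: 24 blocks

Answer: 6 blocks, 12 active warps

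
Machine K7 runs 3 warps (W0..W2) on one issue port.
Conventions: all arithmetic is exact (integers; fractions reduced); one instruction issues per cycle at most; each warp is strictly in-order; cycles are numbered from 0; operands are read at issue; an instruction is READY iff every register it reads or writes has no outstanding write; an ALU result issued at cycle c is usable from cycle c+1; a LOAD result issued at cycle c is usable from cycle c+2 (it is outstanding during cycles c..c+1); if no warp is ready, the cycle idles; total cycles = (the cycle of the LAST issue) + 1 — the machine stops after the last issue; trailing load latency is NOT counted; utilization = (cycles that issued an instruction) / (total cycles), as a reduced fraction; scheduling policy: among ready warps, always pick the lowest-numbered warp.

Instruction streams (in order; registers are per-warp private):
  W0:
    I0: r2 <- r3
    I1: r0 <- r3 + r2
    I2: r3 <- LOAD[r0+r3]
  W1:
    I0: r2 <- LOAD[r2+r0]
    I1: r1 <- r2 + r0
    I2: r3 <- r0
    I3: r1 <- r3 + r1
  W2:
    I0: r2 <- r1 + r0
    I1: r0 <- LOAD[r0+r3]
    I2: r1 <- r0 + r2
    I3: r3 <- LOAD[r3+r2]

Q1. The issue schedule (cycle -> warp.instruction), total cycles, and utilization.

cycle 0: W0.I0
cycle 1: W0.I1
cycle 2: W0.I2
cycle 3: W1.I0
cycle 4: W2.I0
cycle 5: W1.I1
cycle 6: W1.I2
cycle 7: W1.I3
cycle 8: W2.I1
cycle 9: idle
cycle 10: W2.I2
cycle 11: W2.I3

Answer: 12 cycles, utilization 11/12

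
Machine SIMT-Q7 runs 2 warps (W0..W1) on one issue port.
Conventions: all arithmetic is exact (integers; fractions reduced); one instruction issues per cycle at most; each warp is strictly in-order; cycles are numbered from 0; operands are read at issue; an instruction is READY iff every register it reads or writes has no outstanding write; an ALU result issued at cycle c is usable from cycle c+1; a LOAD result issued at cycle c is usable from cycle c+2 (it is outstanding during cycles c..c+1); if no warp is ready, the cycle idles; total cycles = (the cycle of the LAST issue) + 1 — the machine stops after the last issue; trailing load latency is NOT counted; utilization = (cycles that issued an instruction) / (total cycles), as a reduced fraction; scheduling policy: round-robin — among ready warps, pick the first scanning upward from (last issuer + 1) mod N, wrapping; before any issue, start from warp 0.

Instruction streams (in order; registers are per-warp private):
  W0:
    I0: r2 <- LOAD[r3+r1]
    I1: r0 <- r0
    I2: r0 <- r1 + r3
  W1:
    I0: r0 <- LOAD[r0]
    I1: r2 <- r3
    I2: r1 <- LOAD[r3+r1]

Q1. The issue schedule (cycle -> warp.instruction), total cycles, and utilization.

cycle 0: W0.I0
cycle 1: W1.I0
cycle 2: W0.I1
cycle 3: W1.I1
cycle 4: W0.I2
cycle 5: W1.I2

Answer: 6 cycles, utilization 1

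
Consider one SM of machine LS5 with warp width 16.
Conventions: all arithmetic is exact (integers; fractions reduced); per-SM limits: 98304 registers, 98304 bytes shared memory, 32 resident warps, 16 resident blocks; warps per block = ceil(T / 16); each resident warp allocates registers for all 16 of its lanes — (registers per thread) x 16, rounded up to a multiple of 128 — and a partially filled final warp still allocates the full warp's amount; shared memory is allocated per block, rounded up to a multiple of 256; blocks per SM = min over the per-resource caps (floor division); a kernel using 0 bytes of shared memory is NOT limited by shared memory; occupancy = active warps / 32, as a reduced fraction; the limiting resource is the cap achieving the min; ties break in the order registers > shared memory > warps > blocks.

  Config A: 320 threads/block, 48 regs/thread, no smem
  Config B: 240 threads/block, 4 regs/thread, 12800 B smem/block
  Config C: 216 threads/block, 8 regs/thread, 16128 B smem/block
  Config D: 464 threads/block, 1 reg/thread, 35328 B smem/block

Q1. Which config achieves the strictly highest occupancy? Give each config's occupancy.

occupancies: A 5/8, B 15/16, C 7/8, D 29/32

Answer: B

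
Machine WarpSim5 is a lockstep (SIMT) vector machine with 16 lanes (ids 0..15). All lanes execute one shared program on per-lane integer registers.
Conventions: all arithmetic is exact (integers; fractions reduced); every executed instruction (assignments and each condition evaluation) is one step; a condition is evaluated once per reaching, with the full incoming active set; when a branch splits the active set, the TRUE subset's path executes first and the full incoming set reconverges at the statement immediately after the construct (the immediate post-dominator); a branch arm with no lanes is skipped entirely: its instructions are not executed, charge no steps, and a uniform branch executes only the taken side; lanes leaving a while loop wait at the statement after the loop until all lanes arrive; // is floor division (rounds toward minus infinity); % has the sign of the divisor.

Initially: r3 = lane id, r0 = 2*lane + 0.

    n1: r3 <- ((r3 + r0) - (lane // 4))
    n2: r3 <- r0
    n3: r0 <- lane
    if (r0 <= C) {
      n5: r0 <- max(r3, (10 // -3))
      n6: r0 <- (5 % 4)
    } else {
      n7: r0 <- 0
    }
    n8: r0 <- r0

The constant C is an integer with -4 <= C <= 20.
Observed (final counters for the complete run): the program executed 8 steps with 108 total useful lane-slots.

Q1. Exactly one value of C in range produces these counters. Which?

Answer: C = 11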